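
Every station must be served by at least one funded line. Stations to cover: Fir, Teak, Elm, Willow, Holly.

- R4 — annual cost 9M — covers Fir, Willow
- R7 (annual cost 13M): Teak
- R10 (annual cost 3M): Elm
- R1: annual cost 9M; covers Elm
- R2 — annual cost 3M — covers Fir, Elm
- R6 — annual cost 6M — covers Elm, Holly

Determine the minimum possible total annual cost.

The greedy cost-per-new-station heuristic would pick R2, R6, R4, and R7 for 31, but a cheaper cover exists.
Choose R4, R7, and R6: together they cover Fir, Teak, Elm, Willow, Holly — every station.
Total annual cost: 9 + 13 + 6 = 28.
No cover costs less than 28.

28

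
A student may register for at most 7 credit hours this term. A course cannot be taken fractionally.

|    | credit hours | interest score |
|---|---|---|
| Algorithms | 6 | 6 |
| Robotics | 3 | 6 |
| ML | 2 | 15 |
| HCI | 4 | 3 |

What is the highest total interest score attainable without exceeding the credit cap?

21

Allowing fractional choices, the relaxed optimum would be about 23.0, but courses are indivisible.
ML + HCI: credit hours 2 + 4 = 6 ≤ 7, interest score 15 + 3 = 18.
Robotics + ML: credit hours 3 + 2 = 5 ≤ 7, interest score 6 + 15 = 21.
ML: credit hours 2 ≤ 7, interest score 15.
Best is Robotics and ML with total interest score 21.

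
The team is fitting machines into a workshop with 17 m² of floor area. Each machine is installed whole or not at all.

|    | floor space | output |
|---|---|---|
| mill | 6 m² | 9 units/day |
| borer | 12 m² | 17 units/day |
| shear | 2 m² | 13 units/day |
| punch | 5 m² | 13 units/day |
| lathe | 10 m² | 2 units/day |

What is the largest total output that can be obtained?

35

Allowing fractional choices, the relaxed optimum would be about 40.7, but machines are indivisible.
mill + shear + punch: floor space 6 + 2 + 5 = 13 ≤ 17, output 9 + 13 + 13 = 35.
borer + shear: floor space 12 + 2 = 14 ≤ 17, output 17 + 13 = 30.
borer + punch: floor space 12 + 5 = 17 ≤ 17, output 17 + 13 = 30.
Best is mill, shear, and punch with total output 35.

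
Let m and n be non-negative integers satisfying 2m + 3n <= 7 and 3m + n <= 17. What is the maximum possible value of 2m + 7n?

14

(m,n)=(0,2) is feasible, giving 14.
(m,n)=(1,1) is feasible, giving 9.
(m,n)=(0,1) is feasible, giving 7.
The best lattice point is (0,2), giving 14.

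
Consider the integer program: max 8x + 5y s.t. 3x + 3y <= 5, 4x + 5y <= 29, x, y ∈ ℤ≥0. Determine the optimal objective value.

The continuous relaxation peaks at (1.67, 0) with value 13.33; rounding to a feasible lattice point costs some objective.
(x,y)=(1,0): 3·1+3·0=3≤5, 4·1+5·0=4≤29, objective 8.
(x,y)=(0,1): 3·0+3·1=3≤5, 4·0+5·1=5≤29, objective 5.
No feasible integer point exceeds 8.

8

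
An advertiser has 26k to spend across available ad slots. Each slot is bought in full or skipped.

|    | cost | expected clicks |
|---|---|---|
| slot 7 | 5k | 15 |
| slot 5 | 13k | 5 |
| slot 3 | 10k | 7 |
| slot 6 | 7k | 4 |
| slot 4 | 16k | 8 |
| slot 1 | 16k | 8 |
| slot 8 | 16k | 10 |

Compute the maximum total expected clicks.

26

Allowing fractional choices, the relaxed optimum would be about 28.9, but ad slots are indivisible.
slot 7 + slot 3 + slot 6: cost 5 + 10 + 7 = 22 ≤ 26, expected clicks 15 + 7 + 4 = 26.
slot 7 + slot 8: cost 5 + 16 = 21 ≤ 26, expected clicks 15 + 10 = 25.
Best is slot 7, slot 3, and slot 6 with total expected clicks 26.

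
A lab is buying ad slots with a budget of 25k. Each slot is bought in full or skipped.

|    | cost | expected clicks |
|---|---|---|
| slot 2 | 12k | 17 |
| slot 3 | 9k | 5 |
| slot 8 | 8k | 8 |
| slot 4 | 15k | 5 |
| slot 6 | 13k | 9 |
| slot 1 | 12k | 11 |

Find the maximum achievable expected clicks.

Allowing fractional choices, the relaxed optimum would be about 29.6, but ad slots are indivisible.
slot 2 + slot 1: cost 12 + 12 = 24 ≤ 25, expected clicks 17 + 11 = 28.
slot 2 + slot 6: cost 12 + 13 = 25 ≤ 25, expected clicks 17 + 9 = 26.
Best is slot 2 and slot 1 with total expected clicks 28.

28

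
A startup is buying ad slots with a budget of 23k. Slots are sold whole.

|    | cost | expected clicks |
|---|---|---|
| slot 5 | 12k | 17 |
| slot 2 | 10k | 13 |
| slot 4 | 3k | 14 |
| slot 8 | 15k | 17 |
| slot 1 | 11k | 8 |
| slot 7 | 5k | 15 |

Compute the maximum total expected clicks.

Take slot 5, slot 4, and slot 7: cost 12 + 3 + 5 = 20 ≤ 23, expected clicks 17 + 14 + 15 = 46.
No feasible combination exceeds this.

46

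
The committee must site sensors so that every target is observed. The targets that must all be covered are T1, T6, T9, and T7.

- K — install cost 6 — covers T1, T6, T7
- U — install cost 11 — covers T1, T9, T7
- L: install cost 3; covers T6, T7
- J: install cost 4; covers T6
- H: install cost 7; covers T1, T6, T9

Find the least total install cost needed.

10

Choose L and H: together they cover T1, T6, T9, T7 — every target.
Total install cost: 3 + 7 = 10.
No cover costs less than 10.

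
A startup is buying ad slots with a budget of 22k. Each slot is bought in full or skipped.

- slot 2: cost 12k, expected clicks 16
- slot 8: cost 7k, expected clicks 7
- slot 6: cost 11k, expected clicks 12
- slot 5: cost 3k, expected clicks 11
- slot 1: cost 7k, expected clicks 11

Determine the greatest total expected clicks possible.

38

Treat it as a binary knapsack problem.
slot 6 + slot 5 + slot 1: cost 11 + 3 + 7 = 21 ≤ 22, expected clicks 12 + 11 + 11 = 34.
slot 2 + slot 5 + slot 1: cost 12 + 3 + 7 = 22 ≤ 22, expected clicks 16 + 11 + 11 = 38.
slot 2 + slot 8 + slot 5: cost 12 + 7 + 3 = 22 ≤ 22, expected clicks 16 + 7 + 11 = 34.
Best is slot 2, slot 5, and slot 1 with total expected clicks 38.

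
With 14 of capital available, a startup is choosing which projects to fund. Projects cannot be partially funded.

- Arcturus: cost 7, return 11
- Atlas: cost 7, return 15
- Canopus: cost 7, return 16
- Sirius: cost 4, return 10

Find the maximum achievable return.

31

Allowing fractional choices, the relaxed optimum would be about 32.4, but projects are indivisible.
Canopus + Sirius: cost 7 + 4 = 11 ≤ 14, return 16 + 10 = 26.
Arcturus + Canopus: cost 7 + 7 = 14 ≤ 14, return 11 + 16 = 27.
Atlas + Canopus: cost 7 + 7 = 14 ≤ 14, return 15 + 16 = 31.
Best is Atlas and Canopus with total return 31.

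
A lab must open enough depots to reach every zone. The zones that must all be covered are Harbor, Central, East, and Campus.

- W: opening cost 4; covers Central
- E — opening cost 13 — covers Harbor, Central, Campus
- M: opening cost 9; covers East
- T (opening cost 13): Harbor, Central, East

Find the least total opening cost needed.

This is a weighted set-cover instance.
Choose E and M: together they cover Harbor, Central, East, Campus — every zone.
Total opening cost: 13 + 9 = 22.

22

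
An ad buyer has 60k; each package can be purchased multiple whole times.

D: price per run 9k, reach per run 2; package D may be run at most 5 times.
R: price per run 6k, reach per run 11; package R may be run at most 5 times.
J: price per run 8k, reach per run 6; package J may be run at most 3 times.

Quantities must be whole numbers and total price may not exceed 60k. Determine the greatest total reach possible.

73

Take 5×R and 3×J: price 54 ≤ 60, reach 5·11 + 3·6 = 73.
R has the best ratio (11/6) and is taken to its limit of 5; remaining capacity is filled optimally with the others.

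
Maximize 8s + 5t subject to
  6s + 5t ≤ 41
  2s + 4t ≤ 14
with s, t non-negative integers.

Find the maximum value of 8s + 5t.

48

The continuous relaxation peaks at (6.83, 0) with value 54.67; rounding to a feasible lattice point costs some objective.
(s,t)=(6,0): 6·6+5·0=36≤41, 2·6+4·0=12≤14, objective 48.
(s,t)=(5,1): 6·5+5·1=35≤41, 2·5+4·1=14≤14, objective 45.
(s,t)=(5,0): 6·5+5·0=30≤41, 2·5+4·0=10≤14, objective 40.
The best lattice point is (6,0), giving 48.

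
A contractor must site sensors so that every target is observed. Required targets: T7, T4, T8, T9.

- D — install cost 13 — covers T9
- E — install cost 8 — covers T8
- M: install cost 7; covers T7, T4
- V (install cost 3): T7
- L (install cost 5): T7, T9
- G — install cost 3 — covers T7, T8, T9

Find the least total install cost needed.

This is a weighted set-cover instance.
Choose M and G: together they cover T7, T4, T8, T9 — every target.
Total install cost: 7 + 3 = 10.
No cover costs less than 10.

10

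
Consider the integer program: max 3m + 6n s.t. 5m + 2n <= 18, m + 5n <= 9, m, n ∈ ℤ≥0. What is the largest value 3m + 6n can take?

15

Relaxing integrality, the LP optimum is 16.43 at (m,n) = (3.13, 1.17), which is not an integer point.
(m,n)=(3,1): 5·3+2·1=17≤18, 1·3+5·1=8≤9, objective 15.
(m,n)=(2,1): 5·2+2·1=12≤18, 1·2+5·1=7≤9, objective 12.
Maximum is 15 at (m,n)=(3,1).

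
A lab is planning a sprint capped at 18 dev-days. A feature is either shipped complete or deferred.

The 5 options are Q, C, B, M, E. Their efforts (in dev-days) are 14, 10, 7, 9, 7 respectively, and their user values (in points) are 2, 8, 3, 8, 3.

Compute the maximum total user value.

11

Allowing fractional choices, the relaxed optimum would be about 15.2, but features are indivisible.
M + E: effort 9 + 7 = 16 ≤ 18, user value 8 + 3 = 11.
B + M: effort 7 + 9 = 16 ≤ 18, user value 3 + 8 = 11.
The maximum user value is 11; one optimal choice is B and M.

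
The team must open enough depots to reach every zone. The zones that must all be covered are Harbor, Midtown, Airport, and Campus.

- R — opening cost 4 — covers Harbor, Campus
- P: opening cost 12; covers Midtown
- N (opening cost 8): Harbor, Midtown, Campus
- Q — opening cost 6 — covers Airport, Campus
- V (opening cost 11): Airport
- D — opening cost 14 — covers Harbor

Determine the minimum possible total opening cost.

14

This is a weighted set-cover instance.
The greedy cost-per-new-zone heuristic would pick R, Q, and N for 18, but a cheaper cover exists.
Choose N and Q: together they cover Harbor, Midtown, Airport, Campus — every zone.
Total opening cost: 8 + 6 = 14.
No cover costs less than 14.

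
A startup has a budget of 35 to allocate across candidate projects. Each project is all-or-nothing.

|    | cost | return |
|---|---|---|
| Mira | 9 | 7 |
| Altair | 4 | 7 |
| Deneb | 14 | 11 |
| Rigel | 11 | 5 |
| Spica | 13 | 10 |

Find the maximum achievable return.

Take Altair, Deneb, and Spica: cost 4 + 14 + 13 = 31 ≤ 35, return 7 + 11 + 10 = 28.
No other feasible combination does better.

28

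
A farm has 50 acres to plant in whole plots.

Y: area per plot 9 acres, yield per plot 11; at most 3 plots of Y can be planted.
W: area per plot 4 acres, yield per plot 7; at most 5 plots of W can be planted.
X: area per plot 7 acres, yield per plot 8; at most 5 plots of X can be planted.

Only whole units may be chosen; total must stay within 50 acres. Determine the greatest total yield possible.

70

W has the best ratio (7/4); taking only W gives at most 5×7 = 35 (stopped by the supply cap of 5).
Mixing does better — 1×Y, 5×W, and 3×X: area 50 ≤ 50, yield 1·11 + 5·7 + 3·8 = 70.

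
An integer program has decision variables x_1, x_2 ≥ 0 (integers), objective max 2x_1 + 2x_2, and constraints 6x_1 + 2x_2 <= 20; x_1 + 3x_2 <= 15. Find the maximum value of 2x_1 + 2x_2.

The continuous relaxation peaks at (1.88, 4.38) with value 12.50; rounding to a feasible lattice point costs some objective.
(x_1,x_2)=(2,4): 6·2+2·4=20≤20, 1·2+3·4=14≤15, objective 12.
(x_1,x_2)=(1,4): 6·1+2·4=14≤20, 1·1+3·4=13≤15, objective 10.
(x_1,x_2)=(2,3): 6·2+2·3=18≤20, 1·2+3·3=11≤15, objective 10.
(x_1,x_2)=(0,5): 6·0+2·5=10≤20, 1·0+3·5=15≤15, objective 10.
No feasible integer point exceeds 12.

12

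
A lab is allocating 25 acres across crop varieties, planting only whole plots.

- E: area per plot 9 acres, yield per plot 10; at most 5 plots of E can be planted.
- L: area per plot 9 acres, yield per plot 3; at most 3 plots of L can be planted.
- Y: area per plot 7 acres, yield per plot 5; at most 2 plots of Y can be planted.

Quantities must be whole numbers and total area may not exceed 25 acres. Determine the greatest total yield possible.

This is a bounded integer knapsack.
Take 2×E and 1×Y: area 25 ≤ 25, yield 2·10 + 1·5 = 25.
No other integer combination yields more.

25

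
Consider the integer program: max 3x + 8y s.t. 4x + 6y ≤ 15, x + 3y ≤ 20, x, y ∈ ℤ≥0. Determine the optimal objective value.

The continuous relaxation peaks at (0, 2.5) with value 20.00; rounding to a feasible lattice point costs some objective.
(x,y)=(0,2): 4·0+6·2=12≤15, 1·0+3·2=6≤20, objective 16.
(x,y)=(1,1): 4·1+6·1=10≤15, 1·1+3·1=4≤20, objective 11.
(x,y)=(0,1): 4·0+6·1=6≤15, 1·0+3·1=3≤20, objective 8.
Maximum is 16 at (x,y)=(0,2).

16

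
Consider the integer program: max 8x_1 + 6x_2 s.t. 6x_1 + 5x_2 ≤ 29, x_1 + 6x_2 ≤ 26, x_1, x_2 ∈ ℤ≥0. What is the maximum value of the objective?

Relaxing integrality, the LP optimum is 38.67 at (x_1,x_2) = (4.83, 0), which is not an integer point.
(x_1,x_2)=(4,1) is feasible, giving 38.
(x_1,x_2)=(3,2) is feasible, giving 36.
The best lattice point is (4,1), giving 38.

38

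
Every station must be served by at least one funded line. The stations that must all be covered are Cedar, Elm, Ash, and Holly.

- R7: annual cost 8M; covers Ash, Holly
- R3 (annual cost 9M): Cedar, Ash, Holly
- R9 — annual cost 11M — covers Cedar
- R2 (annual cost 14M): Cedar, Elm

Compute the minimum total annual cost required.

The greedy cost-per-new-station heuristic would pick R3 and R2 for 23, but a cheaper cover exists.
Choose R7 and R2: together they cover Cedar, Elm, Ash, Holly — every station.
Total annual cost: 8 + 14 = 22.
No cover costs less than 22.

22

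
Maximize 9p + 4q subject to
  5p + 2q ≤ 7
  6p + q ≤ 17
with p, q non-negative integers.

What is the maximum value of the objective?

13

The continuous relaxation peaks at (0, 3.5) with value 14.00; rounding to a feasible lattice point costs some objective.
(p,q)=(1,1): 5·1+2·1=7≤7, 6·1+1·1=7≤17, objective 13.
(p,q)=(0,3): 5·0+2·3=6≤7, 6·0+1·3=3≤17, objective 12.
(p,q)=(1,0): 5·1+2·0=5≤7, 6·1+1·0=6≤17, objective 9.
No feasible integer point exceeds 13.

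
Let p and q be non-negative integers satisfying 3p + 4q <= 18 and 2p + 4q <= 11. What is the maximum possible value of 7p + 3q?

35

(p,q)=(5,0): 3·5+4·0=15≤18, 2·5+4·0=10≤11, objective 35.
(p,q)=(4,0): 3·4+4·0=12≤18, 2·4+4·0=8≤11, objective 28.
No feasible integer point exceeds 35.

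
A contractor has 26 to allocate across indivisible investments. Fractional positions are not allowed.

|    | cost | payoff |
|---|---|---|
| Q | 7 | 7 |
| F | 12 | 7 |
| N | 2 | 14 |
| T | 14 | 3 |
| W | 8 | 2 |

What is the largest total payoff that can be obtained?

28

Allowing fractional choices, the relaxed optimum would be about 29.2, but investments are indivisible.
Q + F + N: cost 7 + 12 + 2 = 21 ≤ 26, payoff 7 + 7 + 14 = 28.
Q + N + T: cost 7 + 2 + 14 = 23 ≤ 26, payoff 7 + 14 + 3 = 24.
Q + N + W: cost 7 + 2 + 8 = 17 ≤ 26, payoff 7 + 14 + 2 = 23.
Best is Q, F, and N with total payoff 28.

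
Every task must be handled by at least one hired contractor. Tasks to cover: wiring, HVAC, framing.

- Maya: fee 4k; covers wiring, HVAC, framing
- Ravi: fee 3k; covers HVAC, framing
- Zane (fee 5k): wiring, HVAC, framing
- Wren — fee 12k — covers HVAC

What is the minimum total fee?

4

Maya alone covers wiring, HVAC, framing — every task.
Total fee: 4.
No cover costs less than 4.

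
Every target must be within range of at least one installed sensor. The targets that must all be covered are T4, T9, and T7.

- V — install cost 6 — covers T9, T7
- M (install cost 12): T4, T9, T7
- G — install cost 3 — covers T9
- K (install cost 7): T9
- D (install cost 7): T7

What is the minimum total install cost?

12

The greedy cost-per-new-target heuristic would pick V and M for 18, but a cheaper cover exists.
M alone covers T4, T9, T7 — every target.
Total install cost: 12.
No cover costs less than 12.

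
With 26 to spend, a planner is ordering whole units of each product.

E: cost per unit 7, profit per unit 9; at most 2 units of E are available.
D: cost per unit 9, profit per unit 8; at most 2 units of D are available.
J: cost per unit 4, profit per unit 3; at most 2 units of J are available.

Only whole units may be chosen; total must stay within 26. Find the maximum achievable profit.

26

2×E and 1×D: cost 23 ≤ 26, profit 2·9 + 1·8 = 26.
1×E and 2×D: cost 25 ≤ 26, profit 1·9 + 2·8 = 25.
Best is 26.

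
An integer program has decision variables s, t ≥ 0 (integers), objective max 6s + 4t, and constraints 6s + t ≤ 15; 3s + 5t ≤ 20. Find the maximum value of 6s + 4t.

The continuous relaxation peaks at (2.04, 2.78) with value 23.33; rounding to a feasible lattice point costs some objective.
(s,t)=(2,2): 6·2+1·2=14≤15, 3·2+5·2=16≤20, objective 20.
(s,t)=(1,3): 6·1+1·3=9≤15, 3·1+5·3=18≤20, objective 18.
No feasible integer point exceeds 20.

20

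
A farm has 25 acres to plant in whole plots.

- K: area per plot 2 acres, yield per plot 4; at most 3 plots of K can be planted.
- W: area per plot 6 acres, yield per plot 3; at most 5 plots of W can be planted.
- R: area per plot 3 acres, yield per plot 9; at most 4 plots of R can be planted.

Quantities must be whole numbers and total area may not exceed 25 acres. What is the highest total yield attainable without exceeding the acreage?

Take 3×K, 1×W, and 4×R: area 24 ≤ 25, yield 3·4 + 1·3 + 4·9 = 51.
R has the best ratio (9/3) and is taken to its limit of 4; remaining capacity is filled optimally with the others.

51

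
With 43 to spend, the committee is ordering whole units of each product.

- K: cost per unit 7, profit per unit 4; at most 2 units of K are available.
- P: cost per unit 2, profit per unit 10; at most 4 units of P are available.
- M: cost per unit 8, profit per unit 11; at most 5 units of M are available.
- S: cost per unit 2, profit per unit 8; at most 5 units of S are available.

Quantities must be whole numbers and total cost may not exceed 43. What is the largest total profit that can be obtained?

113

1×K, 4×P, 2×M, and 5×S: cost 41 ≤ 43, profit 1·4 + 4·10 + 2·11 + 5·8 = 106.
4×P, 3×M, and 5×S: cost 42 ≤ 43, profit 4·10 + 3·11 + 5·8 = 113.
Best is 113.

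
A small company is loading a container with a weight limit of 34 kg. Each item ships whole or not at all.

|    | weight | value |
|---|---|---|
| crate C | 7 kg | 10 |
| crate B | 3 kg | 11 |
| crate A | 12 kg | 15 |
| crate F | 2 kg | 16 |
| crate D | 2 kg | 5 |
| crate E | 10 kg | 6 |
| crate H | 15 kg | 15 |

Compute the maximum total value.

62

Take crate B, crate A, crate F, crate D, and crate H: weight 3 + 12 + 2 + 2 + 15 = 34 ≤ 34, value 11 + 15 + 16 + 5 + 15 = 62.
No other feasible combination does better.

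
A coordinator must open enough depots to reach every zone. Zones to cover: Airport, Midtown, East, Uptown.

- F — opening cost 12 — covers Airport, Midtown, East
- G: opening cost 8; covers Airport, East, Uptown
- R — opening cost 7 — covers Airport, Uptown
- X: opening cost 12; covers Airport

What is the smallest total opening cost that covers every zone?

This is an integer covering problem.
The greedy cost-per-new-zone heuristic would pick G and F for 20, but a cheaper cover exists.
Choose F and R: together they cover Airport, Midtown, East, Uptown — every zone.
Total opening cost: 12 + 7 = 19.
No cover costs less than 19.

19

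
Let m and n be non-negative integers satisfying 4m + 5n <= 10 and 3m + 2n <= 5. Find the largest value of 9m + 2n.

11

(m,n)=(1,1) is feasible, giving 11.
(m,n)=(1,0) is feasible, giving 9.
(m,n)=(0,2) is feasible, giving 4.
Maximum is 11 at (m,n)=(1,1).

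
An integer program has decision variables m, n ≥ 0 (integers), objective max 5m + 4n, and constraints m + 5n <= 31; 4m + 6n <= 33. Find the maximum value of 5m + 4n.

(m,n)=(8,0): 1·8+5·0=8≤31, 4·8+6·0=32≤33, objective 40.
(m,n)=(7,0): 1·7+5·0=7≤31, 4·7+6·0=28≤33, objective 35.
Maximum is 40 at (m,n)=(8,0).

40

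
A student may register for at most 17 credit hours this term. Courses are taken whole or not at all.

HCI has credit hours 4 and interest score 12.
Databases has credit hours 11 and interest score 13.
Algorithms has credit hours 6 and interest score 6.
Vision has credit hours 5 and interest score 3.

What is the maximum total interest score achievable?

25

HCI + Algorithms + Vision: credit hours 4 + 6 + 5 = 15 ≤ 17, interest score 12 + 6 + 3 = 21.
Databases + Algorithms: credit hours 11 + 6 = 17 ≤ 17, interest score 13 + 6 = 19.
HCI + Databases: credit hours 4 + 11 = 15 ≤ 17, interest score 12 + 13 = 25.
Best is HCI and Databases with total interest score 25.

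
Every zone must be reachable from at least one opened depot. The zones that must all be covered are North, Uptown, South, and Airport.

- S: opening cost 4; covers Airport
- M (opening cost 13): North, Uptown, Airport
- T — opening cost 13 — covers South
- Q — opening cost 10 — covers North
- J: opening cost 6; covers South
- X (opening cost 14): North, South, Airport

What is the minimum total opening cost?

19

The greedy cost-per-new-zone heuristic would pick S, J, and M for 23, but a cheaper cover exists.
Choose M and J: together they cover North, Uptown, South, Airport — every zone.
Total opening cost: 13 + 6 = 19.
No cover costs less than 19.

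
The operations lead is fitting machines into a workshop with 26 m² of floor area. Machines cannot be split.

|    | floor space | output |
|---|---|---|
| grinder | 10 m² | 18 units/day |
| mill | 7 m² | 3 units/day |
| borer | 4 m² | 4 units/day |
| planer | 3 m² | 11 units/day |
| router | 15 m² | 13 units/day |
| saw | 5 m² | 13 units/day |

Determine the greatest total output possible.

Allowing fractional choices, the relaxed optimum would be about 49.5, but machines are indivisible.
grinder + borer + planer + saw: floor space 10 + 4 + 3 + 5 = 22 ≤ 26, output 18 + 4 + 11 + 13 = 46.
grinder + mill + planer + saw: floor space 10 + 7 + 3 + 5 = 25 ≤ 26, output 18 + 3 + 11 + 13 = 45.
Best is grinder, borer, planer, and saw with total output 46.

46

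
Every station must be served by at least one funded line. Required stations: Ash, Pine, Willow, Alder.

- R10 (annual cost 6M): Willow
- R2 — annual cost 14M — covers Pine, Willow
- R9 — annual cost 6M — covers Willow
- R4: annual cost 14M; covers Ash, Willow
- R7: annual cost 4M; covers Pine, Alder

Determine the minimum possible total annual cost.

18

The greedy cost-per-new-station heuristic would pick R7, R10, and R4 for 24, but a cheaper cover exists.
Choose R4 and R7: together they cover Ash, Pine, Willow, Alder — every station.
Total annual cost: 14 + 4 = 18.
No cover costs less than 18.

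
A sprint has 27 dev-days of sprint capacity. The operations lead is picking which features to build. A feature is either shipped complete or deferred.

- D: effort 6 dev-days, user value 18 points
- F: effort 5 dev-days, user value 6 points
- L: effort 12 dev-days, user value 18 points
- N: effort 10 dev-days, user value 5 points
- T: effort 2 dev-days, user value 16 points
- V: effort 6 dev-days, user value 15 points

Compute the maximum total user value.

Treat it as a binary knapsack problem.
Allowing fractional choices, the relaxed optimum would be about 68.2, but features are indivisible.
D + F + T + V: effort 6 + 5 + 2 + 6 = 19 ≤ 27, user value 18 + 6 + 16 + 15 = 55.
D + F + L + T: effort 6 + 5 + 12 + 2 = 25 ≤ 27, user value 18 + 6 + 18 + 16 = 58.
D + L + T + V: effort 6 + 12 + 2 + 6 = 26 ≤ 27, user value 18 + 18 + 16 + 15 = 67.
Best is D, L, T, and V with total user value 67.

67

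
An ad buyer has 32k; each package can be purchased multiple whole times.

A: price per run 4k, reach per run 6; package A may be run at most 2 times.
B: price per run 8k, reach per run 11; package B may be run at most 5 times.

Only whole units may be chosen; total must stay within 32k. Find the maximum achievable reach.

4×B: price 32 ≤ 32, reach 4·11 = 44.
2×A and 3×B: price 32 ≤ 32, reach 2·6 + 3·11 = 45.
Best is 45.

45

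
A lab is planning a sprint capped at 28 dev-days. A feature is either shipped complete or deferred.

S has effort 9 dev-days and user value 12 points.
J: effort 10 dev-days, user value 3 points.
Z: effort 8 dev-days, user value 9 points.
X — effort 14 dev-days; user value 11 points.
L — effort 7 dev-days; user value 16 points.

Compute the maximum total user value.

S + Z + L: effort 9 + 8 + 7 = 24 ≤ 28, user value 12 + 9 + 16 = 37.
S + J + L: effort 9 + 10 + 7 = 26 ≤ 28, user value 12 + 3 + 16 = 31.
Best is S, Z, and L with total user value 37.

37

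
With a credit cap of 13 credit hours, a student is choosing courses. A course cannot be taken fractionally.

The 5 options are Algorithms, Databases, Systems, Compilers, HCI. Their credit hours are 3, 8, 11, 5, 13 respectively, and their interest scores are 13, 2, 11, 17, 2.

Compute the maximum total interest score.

30

Algorithms + Compilers: credit hours 3 + 5 = 8 ≤ 13, interest score 13 + 17 = 30.
Databases + Compilers: credit hours 8 + 5 = 13 ≤ 13, interest score 2 + 17 = 19.
Best is Algorithms and Compilers with total interest score 30.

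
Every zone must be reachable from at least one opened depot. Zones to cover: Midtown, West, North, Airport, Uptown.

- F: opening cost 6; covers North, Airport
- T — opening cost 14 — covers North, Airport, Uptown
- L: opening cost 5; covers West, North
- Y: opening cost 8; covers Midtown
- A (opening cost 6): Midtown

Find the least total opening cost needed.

This is a weighted set-cover instance.
The greedy cost-per-new-zone heuristic would pick L, F, A, and T for 31, but a cheaper cover exists.
Choose T, L, and A: together they cover Midtown, West, North, Airport, Uptown — every zone.
Total opening cost: 14 + 5 + 6 = 25.
No cover costs less than 25.

25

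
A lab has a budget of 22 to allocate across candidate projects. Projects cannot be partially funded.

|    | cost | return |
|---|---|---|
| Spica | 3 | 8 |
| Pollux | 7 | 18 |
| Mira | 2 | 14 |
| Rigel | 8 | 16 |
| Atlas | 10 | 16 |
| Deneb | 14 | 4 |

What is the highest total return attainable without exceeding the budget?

Allowing fractional choices, the relaxed optimum would be about 59.2, but projects are indivisible.
Spica + Pollux + Mira + Rigel: cost 3 + 7 + 2 + 8 = 20 ≤ 22, return 8 + 18 + 14 + 16 = 56.
Pollux + Mira + Rigel: cost 7 + 2 + 8 = 17 ≤ 22, return 18 + 14 + 16 = 48.
Spica + Pollux + Mira + Atlas: cost 3 + 7 + 2 + 10 = 22 ≤ 22, return 8 + 18 + 14 + 16 = 56.
The maximum return is 56; one optimal choice is Spica, Pollux, Mira, and Rigel.

56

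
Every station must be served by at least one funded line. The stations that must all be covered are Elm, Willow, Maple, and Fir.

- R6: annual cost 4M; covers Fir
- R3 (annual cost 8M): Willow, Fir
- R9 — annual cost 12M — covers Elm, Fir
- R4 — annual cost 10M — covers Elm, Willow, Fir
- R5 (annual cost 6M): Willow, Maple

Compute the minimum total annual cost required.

The greedy cost-per-new-station heuristic would pick R5, R6, and R4 for 20, but a cheaper cover exists.
Choose R4 and R5: together they cover Elm, Willow, Maple, Fir — every station.
Total annual cost: 10 + 6 = 16.
No cover costs less than 16.

16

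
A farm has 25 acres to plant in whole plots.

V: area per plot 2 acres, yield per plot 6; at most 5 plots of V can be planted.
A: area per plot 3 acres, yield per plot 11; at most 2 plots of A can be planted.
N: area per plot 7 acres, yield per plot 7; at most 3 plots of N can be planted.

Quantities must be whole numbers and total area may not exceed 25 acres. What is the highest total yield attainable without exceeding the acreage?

4×V, 2×A, and 1×N: area 21 ≤ 25, yield 4·6 + 2·11 + 1·7 = 53.
5×V, 2×A, and 1×N: area 23 ≤ 25, yield 5·6 + 2·11 + 1·7 = 59.
Best is 59.

59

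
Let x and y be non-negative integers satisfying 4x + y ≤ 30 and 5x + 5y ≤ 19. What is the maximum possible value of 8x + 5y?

24

(x,y)=(3,0) is feasible, giving 24.
(x,y)=(2,1) is feasible, giving 21.
(x,y)=(2,0) is feasible, giving 16.
Maximum is 24 at (x,y)=(3,0).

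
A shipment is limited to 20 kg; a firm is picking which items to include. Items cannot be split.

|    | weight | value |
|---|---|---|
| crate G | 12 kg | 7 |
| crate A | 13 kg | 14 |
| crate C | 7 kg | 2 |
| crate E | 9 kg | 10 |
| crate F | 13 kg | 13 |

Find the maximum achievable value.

crate A + crate C: weight 13 + 7 = 20 ≤ 20, value 14 + 2 = 16.
crate A: weight 13 ≤ 20, value 14.
crate C + crate F: weight 7 + 13 = 20 ≤ 20, value 2 + 13 = 15.
Best is crate A and crate C with total value 16.

16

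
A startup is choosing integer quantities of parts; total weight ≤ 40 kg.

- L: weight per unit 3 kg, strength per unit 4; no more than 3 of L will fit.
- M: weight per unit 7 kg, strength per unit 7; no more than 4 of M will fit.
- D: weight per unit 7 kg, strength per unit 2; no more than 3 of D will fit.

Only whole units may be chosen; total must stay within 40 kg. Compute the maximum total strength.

40

3×L and 4×M: weight 37 ≤ 40, strength 3·4 + 4·7 = 40.
2×L and 4×M: weight 34 ≤ 40, strength 2·4 + 4·7 = 36.
Best is 40.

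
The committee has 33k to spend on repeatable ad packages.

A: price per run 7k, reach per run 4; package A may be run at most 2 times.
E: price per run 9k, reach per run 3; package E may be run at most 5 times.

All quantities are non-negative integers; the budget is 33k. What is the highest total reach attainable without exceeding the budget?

14

2×A and 2×E: price 32 ≤ 33, reach 2·4 + 2·3 = 14.
2×A and 1×E: price 23 ≤ 33, reach 2·4 + 1·3 = 11.
Best is 14.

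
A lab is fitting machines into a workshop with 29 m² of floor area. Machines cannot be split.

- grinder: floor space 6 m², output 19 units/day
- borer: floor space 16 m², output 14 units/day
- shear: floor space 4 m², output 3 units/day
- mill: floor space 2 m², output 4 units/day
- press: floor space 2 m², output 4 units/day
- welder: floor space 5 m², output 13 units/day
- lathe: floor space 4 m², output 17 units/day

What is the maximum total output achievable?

This is an integer program with binary decision variables.
grinder + mill + press + welder + lathe: floor space 6 + 2 + 2 + 5 + 4 = 19 ≤ 29, output 19 + 4 + 4 + 13 + 17 = 57.
grinder + shear + mill + press + welder + lathe: floor space 6 + 4 + 2 + 2 + 5 + 4 = 23 ≤ 29, output 19 + 3 + 4 + 4 + 13 + 17 = 60.
Best is grinder, shear, mill, press, welder, and lathe with total output 60.

60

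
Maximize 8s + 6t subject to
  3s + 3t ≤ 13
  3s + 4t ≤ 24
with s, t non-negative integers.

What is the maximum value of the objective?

32

(s,t)=(4,0) is feasible, giving 32.
(s,t)=(3,1) is feasible, giving 30.
(s,t)=(3,0) is feasible, giving 24.
The best lattice point is (4,0), giving 32.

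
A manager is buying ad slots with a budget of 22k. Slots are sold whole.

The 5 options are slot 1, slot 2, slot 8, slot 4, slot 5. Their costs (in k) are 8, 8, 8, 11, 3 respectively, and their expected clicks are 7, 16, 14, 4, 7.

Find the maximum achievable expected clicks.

slot 2 + slot 8 + slot 5: cost 8 + 8 + 3 = 19 ≤ 22, expected clicks 16 + 14 + 7 = 37.
slot 1 + slot 2 + slot 5: cost 8 + 8 + 3 = 19 ≤ 22, expected clicks 7 + 16 + 7 = 30.
slot 2 + slot 8: cost 8 + 8 = 16 ≤ 22, expected clicks 16 + 14 = 30.
Best is slot 2, slot 8, and slot 5 with total expected clicks 37.

37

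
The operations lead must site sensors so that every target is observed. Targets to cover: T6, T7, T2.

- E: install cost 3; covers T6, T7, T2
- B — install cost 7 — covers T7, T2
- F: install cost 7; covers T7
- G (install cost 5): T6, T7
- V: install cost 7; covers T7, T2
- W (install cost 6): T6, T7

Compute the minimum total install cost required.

E alone covers T6, T7, T2 — every target.
Total install cost: 3.

3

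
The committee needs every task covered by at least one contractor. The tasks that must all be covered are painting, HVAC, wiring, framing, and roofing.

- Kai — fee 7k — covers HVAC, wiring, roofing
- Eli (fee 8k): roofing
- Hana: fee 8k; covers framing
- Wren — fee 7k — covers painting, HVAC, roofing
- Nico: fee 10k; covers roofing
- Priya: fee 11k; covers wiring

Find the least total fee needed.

22

This is a weighted set-cover instance.
Choose Kai, Hana, and Wren: together they cover painting, HVAC, wiring, framing, roofing — every task.
Total fee: 7 + 8 + 7 = 22.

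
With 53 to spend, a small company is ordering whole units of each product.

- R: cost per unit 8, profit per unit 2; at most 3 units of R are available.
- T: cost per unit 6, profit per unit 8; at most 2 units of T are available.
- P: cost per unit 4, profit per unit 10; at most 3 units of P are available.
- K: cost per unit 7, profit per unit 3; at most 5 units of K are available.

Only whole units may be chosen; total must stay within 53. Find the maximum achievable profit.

58

Take 2×T, 3×P, and 4×K: cost 52 ≤ 53, profit 2·8 + 3·10 + 4·3 = 58.
P has the best ratio (10/4) and is taken to its limit of 3; remaining capacity is filled optimally with the others.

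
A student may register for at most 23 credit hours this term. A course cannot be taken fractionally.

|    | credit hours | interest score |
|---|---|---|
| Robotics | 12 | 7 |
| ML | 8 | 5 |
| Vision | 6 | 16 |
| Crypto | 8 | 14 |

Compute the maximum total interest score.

35

Allowing fractional choices, the relaxed optimum would be about 35.6, but courses are indivisible.
Vision + Crypto: credit hours 6 + 8 = 14 ≤ 23, interest score 16 + 14 = 30.
ML + Vision + Crypto: credit hours 8 + 6 + 8 = 22 ≤ 23, interest score 5 + 16 + 14 = 35.
Best is ML, Vision, and Crypto with total interest score 35.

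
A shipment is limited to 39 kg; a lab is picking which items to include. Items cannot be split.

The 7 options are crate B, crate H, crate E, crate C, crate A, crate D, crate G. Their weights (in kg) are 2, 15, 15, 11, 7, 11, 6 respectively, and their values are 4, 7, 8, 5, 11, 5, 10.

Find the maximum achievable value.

Take crate B, crate C, crate A, crate D, and crate G: weight 2 + 11 + 7 + 11 + 6 = 37 ≤ 39, value 4 + 5 + 11 + 5 + 10 = 35.
No other feasible combination does better.

35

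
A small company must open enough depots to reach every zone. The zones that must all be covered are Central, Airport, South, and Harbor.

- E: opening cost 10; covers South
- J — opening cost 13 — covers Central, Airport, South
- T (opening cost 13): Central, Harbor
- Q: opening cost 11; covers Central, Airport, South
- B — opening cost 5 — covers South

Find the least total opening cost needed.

Choose T and Q: together they cover Central, Airport, South, Harbor — every zone.
Total opening cost: 13 + 11 = 24.
No cover costs less than 24.

24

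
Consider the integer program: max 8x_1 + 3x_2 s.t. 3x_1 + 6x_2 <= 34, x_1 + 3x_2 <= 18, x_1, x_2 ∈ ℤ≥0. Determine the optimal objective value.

88

Relaxing integrality, the LP optimum is 90.67 at (x_1,x_2) = (11.3, 0), which is not an integer point.
(x_1,x_2)=(11,0): 3·11+6·0=33≤34, 1·11+3·0=11≤18, objective 88.
(x_1,x_2)=(10,0): 3·10+6·0=30≤34, 1·10+3·0=10≤18, objective 80.
The best lattice point is (11,0), giving 88.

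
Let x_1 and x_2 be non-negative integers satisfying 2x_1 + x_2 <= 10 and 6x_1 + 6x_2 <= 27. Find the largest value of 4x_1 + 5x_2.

(x_1,x_2)=(0,4) is feasible, giving 20.
(x_1,x_2)=(1,3) is feasible, giving 19.
(x_1,x_2)=(0,3) is feasible, giving 15.
The best lattice point is (0,4), giving 20.

20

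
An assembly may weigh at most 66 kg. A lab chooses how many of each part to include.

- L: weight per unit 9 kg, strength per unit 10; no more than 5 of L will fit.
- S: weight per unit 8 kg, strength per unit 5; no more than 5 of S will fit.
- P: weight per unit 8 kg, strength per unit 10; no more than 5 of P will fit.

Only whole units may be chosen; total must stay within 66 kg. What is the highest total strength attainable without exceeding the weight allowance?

75

P has the best ratio (10/8); taking only P gives at most 5×10 = 50 (stopped by the supply cap of 5).
Mixing does better — 2×L, 1×S, and 5×P: weight 66 ≤ 66, strength 2·10 + 1·5 + 5·10 = 75.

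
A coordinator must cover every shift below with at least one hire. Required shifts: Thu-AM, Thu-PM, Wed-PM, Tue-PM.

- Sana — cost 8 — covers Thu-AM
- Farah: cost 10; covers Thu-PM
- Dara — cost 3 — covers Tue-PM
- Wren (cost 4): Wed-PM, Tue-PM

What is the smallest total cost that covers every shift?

Choose Sana, Farah, and Wren: together they cover Thu-AM, Thu-PM, Wed-PM, Tue-PM — every shift.
Total cost: 8 + 10 + 4 = 22.

22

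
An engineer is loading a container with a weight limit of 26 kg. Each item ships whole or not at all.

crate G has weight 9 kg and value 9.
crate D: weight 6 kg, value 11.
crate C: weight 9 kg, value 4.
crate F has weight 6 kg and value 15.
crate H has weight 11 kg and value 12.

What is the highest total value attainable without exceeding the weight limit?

Take crate D, crate F, and crate H: weight 6 + 6 + 11 = 23 ≤ 26, value 11 + 15 + 12 = 38.
No other feasible combination does better.

38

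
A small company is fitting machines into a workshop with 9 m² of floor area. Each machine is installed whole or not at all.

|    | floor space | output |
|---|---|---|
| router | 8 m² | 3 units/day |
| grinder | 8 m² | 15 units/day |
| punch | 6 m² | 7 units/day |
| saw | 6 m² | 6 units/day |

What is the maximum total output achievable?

15

This is a 0-1 knapsack instance.
Take grinder: floor space 8 ≤ 9, output 15.
No other feasible combination does better.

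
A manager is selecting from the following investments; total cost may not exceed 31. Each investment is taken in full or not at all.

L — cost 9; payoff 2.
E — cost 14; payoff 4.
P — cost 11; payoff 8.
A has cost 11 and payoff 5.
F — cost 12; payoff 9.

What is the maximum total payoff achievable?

17

Treat it as a binary knapsack problem.
Allowing fractional choices, the relaxed optimum would be about 20.6, but investments are indivisible.
L + P + A: cost 9 + 11 + 11 = 31 ≤ 31, payoff 2 + 8 + 5 = 15.
P + F: cost 11 + 12 = 23 ≤ 31, payoff 8 + 9 = 17.
A + F: cost 11 + 12 = 23 ≤ 31, payoff 5 + 9 = 14.
Best is P and F with total payoff 17.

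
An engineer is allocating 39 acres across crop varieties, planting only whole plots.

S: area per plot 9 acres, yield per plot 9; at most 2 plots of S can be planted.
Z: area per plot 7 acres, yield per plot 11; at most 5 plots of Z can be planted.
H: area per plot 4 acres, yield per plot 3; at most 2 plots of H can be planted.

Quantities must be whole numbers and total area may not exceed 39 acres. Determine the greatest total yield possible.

58

This is a bounded integer knapsack.
5×Z: area 35 ≤ 39, yield 5·11 = 55.
5×Z and 1×H: area 39 ≤ 39, yield 5·11 + 1·3 = 58.
Best is 58.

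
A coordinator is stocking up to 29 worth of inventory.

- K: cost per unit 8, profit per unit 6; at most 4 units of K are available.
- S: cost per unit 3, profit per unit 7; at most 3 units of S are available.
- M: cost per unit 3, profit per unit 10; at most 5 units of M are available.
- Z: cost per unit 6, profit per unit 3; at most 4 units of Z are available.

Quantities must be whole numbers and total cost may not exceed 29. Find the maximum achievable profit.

71

Take 3×S and 5×M: cost 24 ≤ 29, profit 3·7 + 5·10 = 71.
M has the best ratio (10/3) and is taken to its limit of 5; remaining capacity is filled optimally with the others.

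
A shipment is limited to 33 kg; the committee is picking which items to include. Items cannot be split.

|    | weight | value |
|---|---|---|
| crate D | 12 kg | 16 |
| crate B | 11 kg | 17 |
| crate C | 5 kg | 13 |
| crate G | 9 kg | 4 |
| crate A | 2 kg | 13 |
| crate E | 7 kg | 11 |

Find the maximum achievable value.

Allowing fractional choices, the relaxed optimum would be about 64.7, but items are indivisible.
crate D + crate B + crate C + crate A: weight 12 + 11 + 5 + 2 = 30 ≤ 33, value 16 + 17 + 13 + 13 = 59.
crate D + crate B + crate A + crate E: weight 12 + 11 + 2 + 7 = 32 ≤ 33, value 16 + 17 + 13 + 11 = 57.
Best is crate D, crate B, crate C, and crate A with total value 59.

59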